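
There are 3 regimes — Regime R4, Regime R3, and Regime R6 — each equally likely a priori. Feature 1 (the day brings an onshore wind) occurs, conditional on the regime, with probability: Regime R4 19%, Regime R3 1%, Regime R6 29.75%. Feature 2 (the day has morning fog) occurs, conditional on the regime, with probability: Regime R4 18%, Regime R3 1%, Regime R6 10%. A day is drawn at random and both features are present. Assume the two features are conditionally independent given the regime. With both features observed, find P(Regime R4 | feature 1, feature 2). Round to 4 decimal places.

Since the prior is uniform, the posterior is proportional to the likelihood:
  Regime R4: 0.19 × 0.18 = 0.0342
  Regime R3: 0.01 × 0.01 = 0.0001
  Regime R6: 0.2975 × 0.1 = 0.02975
Sum = 0.06405.
P(Regime R4 | evidence) = 0.0342 / 0.06405 ≈ 0.5340.

0.5340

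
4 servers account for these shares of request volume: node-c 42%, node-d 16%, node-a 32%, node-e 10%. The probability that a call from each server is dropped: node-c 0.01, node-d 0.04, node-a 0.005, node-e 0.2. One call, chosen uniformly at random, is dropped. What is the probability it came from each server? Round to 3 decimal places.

node-c 0.130, node-d 0.199, node-a 0.050, node-e 0.621

Prior × likelihood for each hypothesis:
  node-c: 0.42 × 0.01 = 0.0042
  node-d: 0.16 × 0.04 = 0.0064
  node-a: 0.32 × 0.005 = 0.0016
  node-e: 0.1 × 0.2 = 0.02
Total = 0.0322.
P(node-c | dropped) = 0.0042/0.0322 ≈ 0.130
P(node-d | dropped) = 0.0064/0.0322 ≈ 0.199
P(node-a | dropped) = 0.0016/0.0322 ≈ 0.050
P(node-e | dropped) = 0.02/0.0322 ≈ 0.621
(Check: 0.130+0.199+0.050+0.621 = 1.000.)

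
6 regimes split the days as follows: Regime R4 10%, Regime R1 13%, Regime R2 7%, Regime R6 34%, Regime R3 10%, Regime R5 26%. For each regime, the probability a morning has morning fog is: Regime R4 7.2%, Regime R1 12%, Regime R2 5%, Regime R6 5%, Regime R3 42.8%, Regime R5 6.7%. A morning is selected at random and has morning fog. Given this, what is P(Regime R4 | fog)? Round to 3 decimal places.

Prior × likelihood for each hypothesis:
  Regime R4: 0.1 × 0.072 = 0.0072
  Regime R1: 0.13 × 0.12 = 0.0156
  Regime R2: 0.07 × 0.05 = 0.0035
  Regime R6: 0.34 × 0.05 = 0.017
  Regime R3: 0.1 × 0.428 = 0.0428
  Regime R5: 0.26 × 0.067 = 0.01742
Sum = 0.10352.
P(Regime R4 | evidence) = 0.0072 / 0.10352 ≈ 0.070.

0.070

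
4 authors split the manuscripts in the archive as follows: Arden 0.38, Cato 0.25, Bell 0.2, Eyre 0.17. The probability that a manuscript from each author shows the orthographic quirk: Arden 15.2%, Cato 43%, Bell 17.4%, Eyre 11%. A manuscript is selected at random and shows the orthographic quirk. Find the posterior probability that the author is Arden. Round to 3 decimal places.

Unnormalized posteriors (prior × likelihood):
  Arden: 0.38 × 0.152 = 0.05776
  Cato: 0.25 × 0.43 = 0.1075
  Bell: 0.2 × 0.174 = 0.0348
  Eyre: 0.17 × 0.11 = 0.0187
Total = 0.21876.
P(Arden | evidence) = 0.05776 / 0.21876 ≈ 0.264.

0.264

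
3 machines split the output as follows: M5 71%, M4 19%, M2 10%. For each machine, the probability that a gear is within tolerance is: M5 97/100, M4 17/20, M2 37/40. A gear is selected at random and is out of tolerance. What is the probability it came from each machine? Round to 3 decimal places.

M5 0.372, M4 0.497, M2 0.131

Taking complements, P(oversize | each) = M5 0.03, M4 0.15, M2 0.075.
By Bayes' rule, posterior ∝ prior × likelihood:
  M5: 0.71 × 0.03 = 0.0213
  M4: 0.19 × 0.15 = 0.0285
  M2: 0.1 × 0.075 = 0.0075
Total = 0.0573.
P(M5 | oversize) = 0.0213/0.0573 ≈ 0.372
P(M4 | oversize) = 0.0285/0.0573 ≈ 0.497
P(M2 | oversize) = 0.0075/0.0573 ≈ 0.131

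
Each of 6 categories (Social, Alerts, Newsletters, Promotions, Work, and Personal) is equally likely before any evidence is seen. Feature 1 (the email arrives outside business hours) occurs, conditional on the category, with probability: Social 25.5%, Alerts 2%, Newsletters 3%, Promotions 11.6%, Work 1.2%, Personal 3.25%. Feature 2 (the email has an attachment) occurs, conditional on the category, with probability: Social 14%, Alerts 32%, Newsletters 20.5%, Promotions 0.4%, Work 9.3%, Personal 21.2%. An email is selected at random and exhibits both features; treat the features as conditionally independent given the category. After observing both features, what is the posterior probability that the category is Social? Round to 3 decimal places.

0.629

With a uniform prior (1/6 each), posterior ∝ likelihood:
  Social: 0.255 × 0.14 = 0.0357
  Alerts: 0.02 × 0.32 = 0.0064
  Newsletters: 0.03 × 0.205 = 0.00615
  Promotions: 0.116 × 0.004 = 0.000464
  Work: 0.012 × 0.093 = 0.001116
  Personal: 0.0325 × 0.212 = 0.00689
Normalizing constant = 0.05672.
P(Social | evidence) = 0.0357 / 0.05672 ≈ 0.629.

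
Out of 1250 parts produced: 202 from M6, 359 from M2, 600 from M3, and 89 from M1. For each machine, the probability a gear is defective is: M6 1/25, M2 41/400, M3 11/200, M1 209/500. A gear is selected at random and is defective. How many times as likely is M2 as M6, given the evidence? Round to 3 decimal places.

4.554

Prior × likelihood for each hypothesis:
  M6: 0.1616 × 0.04 = 0.006464
  M2: 0.2872 × 0.1025 = 0.029438
  M3: 0.48 × 0.055 = 0.0264
  M1: 0.0712 × 0.418 = 0.0297616
Total = 0.0920636.
The ratio is 0.029438 / 0.006464 (the normalizer cancels) = 4.554.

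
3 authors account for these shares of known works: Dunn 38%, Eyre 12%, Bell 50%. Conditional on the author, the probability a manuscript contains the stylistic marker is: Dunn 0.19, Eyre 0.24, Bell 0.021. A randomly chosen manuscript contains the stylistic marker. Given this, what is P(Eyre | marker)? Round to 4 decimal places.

0.2583

Compute prior × likelihood for every hypothesis:
  Dunn: 0.38 × 0.19 = 0.0722
  Eyre: 0.12 × 0.24 = 0.0288
  Bell: 0.5 × 0.021 = 0.0105
Sum = 0.1115.
P(Eyre | evidence) = 0.0288 / 0.1115 ≈ 0.2583.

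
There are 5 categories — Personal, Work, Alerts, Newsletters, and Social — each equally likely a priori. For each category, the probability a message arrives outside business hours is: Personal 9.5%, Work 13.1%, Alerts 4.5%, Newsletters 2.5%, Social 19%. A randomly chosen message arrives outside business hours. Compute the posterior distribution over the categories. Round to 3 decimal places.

Personal 0.195, Work 0.270, Alerts 0.093, Newsletters 0.051, Social 0.391

With a uniform prior (1/5 each), posterior ∝ likelihood:
  Personal: 0.095
  Work: 0.131
  Alerts: 0.045
  Newsletters: 0.025
  Social: 0.19
Normalizing constant = 0.486.
P(Personal | off-hours) = 0.095/0.486 ≈ 0.195
P(Work | off-hours) = 0.131/0.486 ≈ 0.270
P(Alerts | off-hours) = 0.045/0.486 ≈ 0.093
P(Newsletters | off-hours) = 0.025/0.486 ≈ 0.051
P(Social | off-hours) = 0.19/0.486 ≈ 0.391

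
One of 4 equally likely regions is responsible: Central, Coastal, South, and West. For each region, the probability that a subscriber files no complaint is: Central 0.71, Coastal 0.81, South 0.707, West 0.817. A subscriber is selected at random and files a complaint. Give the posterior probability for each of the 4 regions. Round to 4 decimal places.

Central 0.3033, Coastal 0.1987, South 0.3065, West 0.1914

Taking complements, P(complaint | each) = Central 0.29, Coastal 0.19, South 0.293, West 0.183.
Since the prior is uniform, the posterior is proportional to the likelihood:
  Central: 0.29
  Coastal: 0.19
  South: 0.293
  West: 0.183
Normalizing constant = 0.956.
P(Central | complaint) = 0.29/0.956 ≈ 0.3033
P(Coastal | complaint) = 0.19/0.956 ≈ 0.1987
P(South | complaint) = 0.293/0.956 ≈ 0.3065
P(West | complaint) = 0.183/0.956 ≈ 0.1914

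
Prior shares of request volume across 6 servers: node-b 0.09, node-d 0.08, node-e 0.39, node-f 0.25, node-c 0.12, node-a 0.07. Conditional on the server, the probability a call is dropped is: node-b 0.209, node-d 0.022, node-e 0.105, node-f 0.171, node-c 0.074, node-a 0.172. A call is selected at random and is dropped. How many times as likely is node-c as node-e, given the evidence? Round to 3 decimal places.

0.217

Compute prior × likelihood for every hypothesis:
  node-b: 0.09 × 0.209 = 0.01881
  node-d: 0.08 × 0.022 = 0.00176
  node-e: 0.39 × 0.105 = 0.04095
  node-f: 0.25 × 0.171 = 0.04275
  node-c: 0.12 × 0.074 = 0.00888
  node-a: 0.07 × 0.172 = 0.01204
Normalizing constant = 0.12519.
The ratio is 0.00888 / 0.04095 (the normalizer cancels) = 0.217.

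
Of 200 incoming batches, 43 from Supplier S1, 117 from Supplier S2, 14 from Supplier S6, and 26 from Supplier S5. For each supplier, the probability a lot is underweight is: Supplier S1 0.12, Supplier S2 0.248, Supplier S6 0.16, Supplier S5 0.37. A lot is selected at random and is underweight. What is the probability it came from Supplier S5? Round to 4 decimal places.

Prior × likelihood for each hypothesis:
  Supplier S1: 0.215 × 0.12 = 0.0258
  Supplier S2: 0.585 × 0.248 = 0.14508
  Supplier S6: 0.07 × 0.16 = 0.0112
  Supplier S5: 0.13 × 0.37 = 0.0481
Sum = 0.23018.
P(Supplier S5 | evidence) = 0.0481 / 0.23018 ≈ 0.2090.

0.2090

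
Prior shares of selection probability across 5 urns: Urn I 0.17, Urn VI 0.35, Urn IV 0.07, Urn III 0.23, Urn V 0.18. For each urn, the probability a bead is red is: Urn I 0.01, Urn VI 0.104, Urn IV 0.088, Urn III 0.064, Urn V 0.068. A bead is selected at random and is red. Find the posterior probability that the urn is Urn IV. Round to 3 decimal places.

Unnormalized posteriors (prior × likelihood):
  Urn I: 0.17 × 0.01 = 0.0017
  Urn VI: 0.35 × 0.104 = 0.0364
  Urn IV: 0.07 × 0.088 = 0.00616
  Urn III: 0.23 × 0.064 = 0.01472
  Urn V: 0.18 × 0.068 = 0.01224
Total = 0.07122.
P(Urn IV | evidence) = 0.00616 / 0.07122 ≈ 0.086.

0.086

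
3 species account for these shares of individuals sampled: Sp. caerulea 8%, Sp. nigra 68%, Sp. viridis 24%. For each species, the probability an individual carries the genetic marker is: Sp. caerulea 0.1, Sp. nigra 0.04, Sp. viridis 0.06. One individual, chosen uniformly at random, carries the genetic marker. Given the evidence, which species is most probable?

By Bayes' rule, posterior ∝ prior × likelihood:
  Sp. caerulea: 0.08 × 0.1 = 0.008
  Sp. nigra: 0.68 × 0.04 = 0.0272
  Sp. viridis: 0.24 × 0.06 = 0.0144
Normalizing constant = 0.0496.
Largest term belongs to Sp. nigra, so Sp. nigra is most probable.

Sp. nigra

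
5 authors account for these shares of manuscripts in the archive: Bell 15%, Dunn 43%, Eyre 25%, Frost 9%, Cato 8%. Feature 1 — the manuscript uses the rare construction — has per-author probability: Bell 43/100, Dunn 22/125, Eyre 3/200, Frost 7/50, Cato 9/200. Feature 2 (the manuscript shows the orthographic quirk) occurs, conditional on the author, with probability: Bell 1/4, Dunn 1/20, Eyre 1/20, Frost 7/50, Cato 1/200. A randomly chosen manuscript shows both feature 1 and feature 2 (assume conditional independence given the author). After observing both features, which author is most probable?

Bell

By Bayes' rule, posterior ∝ prior × likelihood:
  Bell: 0.15 × 0.43 × 0.25 = 0.016125
  Dunn: 0.43 × 0.176 × 0.05 = 0.003784
  Eyre: 0.25 × 0.015 × 0.05 = 0.0001875
  Frost: 0.09 × 0.14 × 0.14 = 0.001764
  Cato: 0.08 × 0.045 × 0.005 = 0.000018
Total = 0.0218785.
Largest term belongs to Bell, so Bell is most probable.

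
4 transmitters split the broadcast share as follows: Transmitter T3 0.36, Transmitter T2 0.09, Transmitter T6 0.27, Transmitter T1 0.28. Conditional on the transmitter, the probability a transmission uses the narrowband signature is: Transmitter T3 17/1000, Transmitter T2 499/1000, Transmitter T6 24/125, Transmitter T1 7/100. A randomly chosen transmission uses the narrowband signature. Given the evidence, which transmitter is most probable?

Unnormalized posteriors (prior × likelihood):
  Transmitter T3: 0.36 × 0.017 = 0.00612
  Transmitter T2: 0.09 × 0.499 = 0.04491
  Transmitter T6: 0.27 × 0.192 = 0.05184
  Transmitter T1: 0.28 × 0.07 = 0.0196
Sum = 0.12247.
Largest term belongs to Transmitter T6, so Transmitter T6 is most probable.

Transmitter T6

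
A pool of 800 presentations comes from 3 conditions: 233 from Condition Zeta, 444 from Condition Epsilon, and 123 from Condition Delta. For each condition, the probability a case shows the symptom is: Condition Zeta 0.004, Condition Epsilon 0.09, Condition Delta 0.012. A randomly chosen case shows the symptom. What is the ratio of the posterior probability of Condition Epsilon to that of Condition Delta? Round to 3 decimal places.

By Bayes' rule, posterior ∝ prior × likelihood:
  Condition Zeta: 0.29125 × 0.004 = 0.001165
  Condition Epsilon: 0.555 × 0.09 = 0.04995
  Condition Delta: 0.15375 × 0.012 = 0.001845
Sum = 0.05296.
The ratio is 0.04995 / 0.001845 (the normalizer cancels) = 27.073.

27.073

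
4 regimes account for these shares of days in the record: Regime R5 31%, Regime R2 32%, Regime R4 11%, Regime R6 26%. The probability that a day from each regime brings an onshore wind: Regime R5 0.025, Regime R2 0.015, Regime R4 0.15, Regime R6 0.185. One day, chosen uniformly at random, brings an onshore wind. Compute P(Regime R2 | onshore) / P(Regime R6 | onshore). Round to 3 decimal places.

0.100

Unnormalized posteriors (prior × likelihood):
  Regime R5: 0.31 × 0.025 = 0.00775
  Regime R2: 0.32 × 0.015 = 0.0048
  Regime R4: 0.11 × 0.15 = 0.0165
  Regime R6: 0.26 × 0.185 = 0.0481
Sum = 0.07715.
The ratio is 0.0048 / 0.0481 (the normalizer cancels) = 0.100.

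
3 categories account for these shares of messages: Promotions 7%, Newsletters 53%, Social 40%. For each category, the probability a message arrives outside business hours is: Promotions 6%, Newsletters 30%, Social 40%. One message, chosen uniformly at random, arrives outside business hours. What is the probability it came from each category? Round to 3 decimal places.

Promotions 0.013, Newsletters 0.492, Social 0.495

By Bayes' rule, posterior ∝ prior × likelihood:
  Promotions: 0.07 × 0.06 = 0.0042
  Newsletters: 0.53 × 0.3 = 0.159
  Social: 0.4 × 0.4 = 0.16
Normalizing constant = 0.3232.
P(Promotions | off-hours) = 0.0042/0.3232 ≈ 0.013
P(Newsletters | off-hours) = 0.159/0.3232 ≈ 0.492
P(Social | off-hours) = 0.16/0.3232 ≈ 0.495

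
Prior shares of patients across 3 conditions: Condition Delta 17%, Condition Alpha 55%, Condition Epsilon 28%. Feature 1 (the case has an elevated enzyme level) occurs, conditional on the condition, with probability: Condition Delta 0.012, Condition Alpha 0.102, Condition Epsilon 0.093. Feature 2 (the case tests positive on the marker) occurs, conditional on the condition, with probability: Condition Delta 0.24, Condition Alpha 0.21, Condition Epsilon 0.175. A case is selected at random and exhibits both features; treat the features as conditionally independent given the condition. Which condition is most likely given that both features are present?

By Bayes' rule, posterior ∝ prior × likelihood:
  Condition Delta: 0.17 × 0.012 × 0.24 = 0.0004896
  Condition Alpha: 0.55 × 0.102 × 0.21 = 0.011781
  Condition Epsilon: 0.28 × 0.093 × 0.175 = 0.004557
Total = 0.0168276.
Largest term belongs to Condition Alpha, so Condition Alpha is most probable.

Condition Alpha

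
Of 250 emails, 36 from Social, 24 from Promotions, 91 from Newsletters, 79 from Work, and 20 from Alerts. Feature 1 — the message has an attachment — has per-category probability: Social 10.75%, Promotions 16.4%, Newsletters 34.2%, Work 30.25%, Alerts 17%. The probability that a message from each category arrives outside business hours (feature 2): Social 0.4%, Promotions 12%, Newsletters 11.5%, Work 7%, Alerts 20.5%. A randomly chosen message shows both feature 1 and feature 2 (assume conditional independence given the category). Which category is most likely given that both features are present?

Newsletters

Prior × likelihood for each hypothesis:
  Social: 0.144 × 0.1075 × 0.004 = 0.00006192
  Promotions: 0.096 × 0.164 × 0.12 = 0.00188928
  Newsletters: 0.364 × 0.342 × 0.115 = 0.01431612
  Work: 0.316 × 0.3025 × 0.07 = 0.0066913
  Alerts: 0.08 × 0.17 × 0.205 = 0.002788
Sum = 0.02574662.
Largest term belongs to Newsletters, so Newsletters is most probable.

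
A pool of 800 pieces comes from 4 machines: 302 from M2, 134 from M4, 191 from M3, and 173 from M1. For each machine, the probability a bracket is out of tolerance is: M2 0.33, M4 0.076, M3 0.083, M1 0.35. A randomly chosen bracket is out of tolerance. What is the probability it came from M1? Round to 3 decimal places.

0.325

Compute prior × likelihood for every hypothesis:
  M2: 0.3775 × 0.33 = 0.124575
  M4: 0.1675 × 0.076 = 0.01273
  M3: 0.23875 × 0.083 = 0.01981625
  M1: 0.21625 × 0.35 = 0.0756875
Normalizing constant = 0.23280875.
P(M1 | evidence) = 0.0756875 / 0.23280875 ≈ 0.325.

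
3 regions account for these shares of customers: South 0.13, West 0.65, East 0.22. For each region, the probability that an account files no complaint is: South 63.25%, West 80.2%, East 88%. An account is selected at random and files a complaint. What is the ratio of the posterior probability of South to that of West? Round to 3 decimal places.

0.371

Taking complements, P(complaint | each) = South 0.3675, West 0.198, East 0.12.
By Bayes' rule, posterior ∝ prior × likelihood:
  South: 0.13 × 0.3675 = 0.047775
  West: 0.65 × 0.198 = 0.1287
  East: 0.22 × 0.12 = 0.0264
Sum = 0.202875.
The ratio is 0.047775 / 0.1287 (the normalizer cancels) = 0.371.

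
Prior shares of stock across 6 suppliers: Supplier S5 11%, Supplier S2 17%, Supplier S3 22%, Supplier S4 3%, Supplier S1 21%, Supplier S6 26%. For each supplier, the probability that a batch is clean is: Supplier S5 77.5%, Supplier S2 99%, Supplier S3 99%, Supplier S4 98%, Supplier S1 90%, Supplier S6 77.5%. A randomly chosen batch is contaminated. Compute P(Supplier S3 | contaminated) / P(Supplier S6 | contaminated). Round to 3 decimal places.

Taking complements, P(contaminated | each) = Supplier S5 0.225, Supplier S2 0.01, Supplier S3 0.01, Supplier S4 0.02, Supplier S1 0.1, Supplier S6 0.225.
By Bayes' rule, posterior ∝ prior × likelihood:
  Supplier S5: 0.11 × 0.225 = 0.02475
  Supplier S2: 0.17 × 0.01 = 0.0017
  Supplier S3: 0.22 × 0.01 = 0.0022
  Supplier S4: 0.03 × 0.02 = 0.0006
  Supplier S1: 0.21 × 0.1 = 0.021
  Supplier S6: 0.26 × 0.225 = 0.0585
Sum = 0.10875.
The ratio is 0.0022 / 0.0585 (the normalizer cancels) = 0.038.

0.038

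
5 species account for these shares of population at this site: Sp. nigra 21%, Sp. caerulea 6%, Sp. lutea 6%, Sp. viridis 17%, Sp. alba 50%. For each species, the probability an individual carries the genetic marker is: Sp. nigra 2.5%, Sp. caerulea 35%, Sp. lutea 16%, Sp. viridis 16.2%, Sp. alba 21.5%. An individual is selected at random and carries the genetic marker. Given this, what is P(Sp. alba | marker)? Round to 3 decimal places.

Prior × likelihood for each hypothesis:
  Sp. nigra: 0.21 × 0.025 = 0.00525
  Sp. caerulea: 0.06 × 0.35 = 0.021
  Sp. lutea: 0.06 × 0.16 = 0.0096
  Sp. viridis: 0.17 × 0.162 = 0.02754
  Sp. alba: 0.5 × 0.215 = 0.1075
Total = 0.17089.
P(Sp. alba | evidence) = 0.1075 / 0.17089 ≈ 0.629.

0.629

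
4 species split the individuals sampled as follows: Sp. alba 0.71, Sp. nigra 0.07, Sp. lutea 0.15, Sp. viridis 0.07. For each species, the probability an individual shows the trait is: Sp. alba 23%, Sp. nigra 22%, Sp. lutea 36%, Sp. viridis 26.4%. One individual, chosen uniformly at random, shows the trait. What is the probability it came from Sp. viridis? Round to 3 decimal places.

Prior × likelihood for each hypothesis:
  Sp. alba: 0.71 × 0.23 = 0.1633
  Sp. nigra: 0.07 × 0.22 = 0.0154
  Sp. lutea: 0.15 × 0.36 = 0.054
  Sp. viridis: 0.07 × 0.264 = 0.01848
Sum = 0.25118.
P(Sp. viridis | evidence) = 0.01848 / 0.25118 ≈ 0.074.

0.074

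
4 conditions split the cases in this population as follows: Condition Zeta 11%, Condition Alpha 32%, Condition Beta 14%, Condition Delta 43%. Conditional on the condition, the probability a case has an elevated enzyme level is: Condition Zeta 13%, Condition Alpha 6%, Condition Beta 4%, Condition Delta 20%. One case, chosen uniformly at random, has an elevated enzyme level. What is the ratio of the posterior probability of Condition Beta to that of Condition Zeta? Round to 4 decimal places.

Prior × likelihood for each hypothesis:
  Condition Zeta: 0.11 × 0.13 = 0.0143
  Condition Alpha: 0.32 × 0.06 = 0.0192
  Condition Beta: 0.14 × 0.04 = 0.0056
  Condition Delta: 0.43 × 0.2 = 0.086
Sum = 0.1251.
The ratio is 0.0056 / 0.0143 (the normalizer cancels) = 0.3916.

0.3916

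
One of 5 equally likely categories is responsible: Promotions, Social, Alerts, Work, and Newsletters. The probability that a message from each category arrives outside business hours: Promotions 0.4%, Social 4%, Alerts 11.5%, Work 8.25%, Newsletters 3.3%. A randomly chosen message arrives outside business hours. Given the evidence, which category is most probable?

Alerts

Since the prior is uniform, the posterior is proportional to the likelihood:
  Promotions: 0.004
  Social: 0.04
  Alerts: 0.115
  Work: 0.0825
  Newsletters: 0.033
Total = 0.2745.
Largest term belongs to Alerts, so Alerts is most probable.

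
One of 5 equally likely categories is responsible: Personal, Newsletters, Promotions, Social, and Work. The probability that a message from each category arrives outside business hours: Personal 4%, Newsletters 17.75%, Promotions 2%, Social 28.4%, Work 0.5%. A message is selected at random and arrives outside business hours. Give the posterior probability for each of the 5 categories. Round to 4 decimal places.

With a uniform prior (1/5 each), posterior ∝ likelihood:
  Personal: 0.04
  Newsletters: 0.1775
  Promotions: 0.02
  Social: 0.284
  Work: 0.005
Normalizing constant = 0.5265.
P(Personal | off-hours) = 0.04/0.5265 ≈ 0.0760
P(Newsletters | off-hours) = 0.1775/0.5265 ≈ 0.3371
P(Promotions | off-hours) = 0.02/0.5265 ≈ 0.0380
P(Social | off-hours) = 0.284/0.5265 ≈ 0.5394
P(Work | off-hours) = 0.005/0.5265 ≈ 0.0095
(Check: 0.0760+0.3371+0.0380+0.5394+0.0095 = 1.0000.)

Personal 0.0760, Newsletters 0.3371, Promotions 0.0380, Social 0.5394, Work 0.0095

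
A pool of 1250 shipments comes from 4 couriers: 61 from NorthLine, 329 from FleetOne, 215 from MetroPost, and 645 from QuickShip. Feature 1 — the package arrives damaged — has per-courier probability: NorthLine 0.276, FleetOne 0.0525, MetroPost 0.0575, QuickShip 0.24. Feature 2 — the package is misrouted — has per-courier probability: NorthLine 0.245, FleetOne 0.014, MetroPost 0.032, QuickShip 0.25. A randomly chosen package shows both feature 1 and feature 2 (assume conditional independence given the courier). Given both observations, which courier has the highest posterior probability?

QuickShip

Unnormalized posteriors (prior × likelihood):
  NorthLine: 0.0488 × 0.276 × 0.245 = 0.003299856
  FleetOne: 0.2632 × 0.0525 × 0.014 = 0.000193452
  MetroPost: 0.172 × 0.0575 × 0.032 = 0.00031648
  QuickShip: 0.516 × 0.24 × 0.25 = 0.03096
Normalizing constant = 0.034769788.
Largest term belongs to QuickShip, so QuickShip is most probable.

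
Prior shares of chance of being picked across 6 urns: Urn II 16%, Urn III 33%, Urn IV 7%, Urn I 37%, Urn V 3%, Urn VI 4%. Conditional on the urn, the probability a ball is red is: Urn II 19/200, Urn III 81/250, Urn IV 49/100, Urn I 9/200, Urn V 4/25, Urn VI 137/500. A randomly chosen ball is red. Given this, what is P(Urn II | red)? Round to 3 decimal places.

Unnormalized posteriors (prior × likelihood):
  Urn II: 0.16 × 0.095 = 0.0152
  Urn III: 0.33 × 0.324 = 0.10692
  Urn IV: 0.07 × 0.49 = 0.0343
  Urn I: 0.37 × 0.045 = 0.01665
  Urn V: 0.03 × 0.16 = 0.0048
  Urn VI: 0.04 × 0.274 = 0.01096
Normalizing constant = 0.18883.
P(Urn II | evidence) = 0.0152 / 0.18883 ≈ 0.080.

0.080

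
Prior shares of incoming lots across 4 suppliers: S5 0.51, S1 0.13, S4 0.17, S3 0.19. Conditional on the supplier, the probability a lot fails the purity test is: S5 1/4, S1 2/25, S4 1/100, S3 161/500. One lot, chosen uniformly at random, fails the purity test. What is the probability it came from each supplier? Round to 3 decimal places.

S5 0.635, S1 0.052, S4 0.008, S3 0.305

By Bayes' rule, posterior ∝ prior × likelihood:
  S5: 0.51 × 0.25 = 0.1275
  S1: 0.13 × 0.08 = 0.0104
  S4: 0.17 × 0.01 = 0.0017
  S3: 0.19 × 0.322 = 0.06118
Sum = 0.20078.
P(S5 | off-spec) = 0.1275/0.20078 ≈ 0.635
P(S1 | off-spec) = 0.0104/0.20078 ≈ 0.052
P(S4 | off-spec) = 0.0017/0.20078 ≈ 0.008
P(S3 | off-spec) = 0.06118/0.20078 ≈ 0.305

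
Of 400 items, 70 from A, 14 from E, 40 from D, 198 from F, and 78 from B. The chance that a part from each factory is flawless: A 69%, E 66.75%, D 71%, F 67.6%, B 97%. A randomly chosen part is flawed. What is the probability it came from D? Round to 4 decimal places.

0.1111

Taking complements, P(flawed | each) = A 0.31, E 0.3325, D 0.29, F 0.324, B 0.03.
Compute prior × likelihood for every hypothesis:
  A: 0.175 × 0.31 = 0.05425
  E: 0.035 × 0.3325 = 0.0116375
  D: 0.1 × 0.29 = 0.029
  F: 0.495 × 0.324 = 0.16038
  B: 0.195 × 0.03 = 0.00585
Total = 0.2611175.
P(D | evidence) = 0.029 / 0.2611175 ≈ 0.1111.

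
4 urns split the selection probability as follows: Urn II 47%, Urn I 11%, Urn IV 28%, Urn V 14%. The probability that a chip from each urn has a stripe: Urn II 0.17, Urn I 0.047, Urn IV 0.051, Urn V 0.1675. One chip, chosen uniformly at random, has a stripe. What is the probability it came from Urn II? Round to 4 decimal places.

Prior × likelihood for each hypothesis:
  Urn II: 0.47 × 0.17 = 0.0799
  Urn I: 0.11 × 0.047 = 0.00517
  Urn IV: 0.28 × 0.051 = 0.01428
  Urn V: 0.14 × 0.1675 = 0.02345
Sum = 0.1228.
P(Urn II | evidence) = 0.0799 / 0.1228 ≈ 0.6507.

0.6507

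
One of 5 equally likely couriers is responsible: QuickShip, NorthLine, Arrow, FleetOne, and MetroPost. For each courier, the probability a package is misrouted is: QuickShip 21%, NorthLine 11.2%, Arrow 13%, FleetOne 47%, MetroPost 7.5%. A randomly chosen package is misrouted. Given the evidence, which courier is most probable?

FleetOne

Since the prior is uniform, the posterior is proportional to the likelihood:
  QuickShip: 0.21
  NorthLine: 0.112
  Arrow: 0.13
  FleetOne: 0.47
  MetroPost: 0.075
Normalizing constant = 0.997.
Largest term belongs to FleetOne, so FleetOne is most probable.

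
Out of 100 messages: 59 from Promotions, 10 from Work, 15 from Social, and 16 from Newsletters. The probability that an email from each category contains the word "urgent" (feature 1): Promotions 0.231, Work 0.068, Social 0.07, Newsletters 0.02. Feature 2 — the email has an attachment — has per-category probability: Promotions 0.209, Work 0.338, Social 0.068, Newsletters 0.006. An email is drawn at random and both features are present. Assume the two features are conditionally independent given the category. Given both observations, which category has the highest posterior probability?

Promotions

By Bayes' rule, posterior ∝ prior × likelihood:
  Promotions: 0.59 × 0.231 × 0.209 = 0.02848461
  Work: 0.1 × 0.068 × 0.338 = 0.0022984
  Social: 0.15 × 0.07 × 0.068 = 0.000714
  Newsletters: 0.16 × 0.02 × 0.006 = 0.0000192
Normalizing constant = 0.03151621.
Largest term belongs to Promotions, so Promotions is most probable.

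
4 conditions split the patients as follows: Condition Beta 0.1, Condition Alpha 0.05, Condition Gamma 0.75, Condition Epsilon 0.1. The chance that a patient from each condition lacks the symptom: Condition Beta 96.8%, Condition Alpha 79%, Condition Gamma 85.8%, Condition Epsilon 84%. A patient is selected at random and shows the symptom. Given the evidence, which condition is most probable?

Condition Gamma

Taking complements, P(symptomatic | each) = Condition Beta 0.032, Condition Alpha 0.21, Condition Gamma 0.142, Condition Epsilon 0.16.
By Bayes' rule, posterior ∝ prior × likelihood:
  Condition Beta: 0.1 × 0.032 = 0.0032
  Condition Alpha: 0.05 × 0.21 = 0.0105
  Condition Gamma: 0.75 × 0.142 = 0.1065
  Condition Epsilon: 0.1 × 0.16 = 0.016
Sum = 0.1362.
Largest term belongs to Condition Gamma, so Condition Gamma is most probable.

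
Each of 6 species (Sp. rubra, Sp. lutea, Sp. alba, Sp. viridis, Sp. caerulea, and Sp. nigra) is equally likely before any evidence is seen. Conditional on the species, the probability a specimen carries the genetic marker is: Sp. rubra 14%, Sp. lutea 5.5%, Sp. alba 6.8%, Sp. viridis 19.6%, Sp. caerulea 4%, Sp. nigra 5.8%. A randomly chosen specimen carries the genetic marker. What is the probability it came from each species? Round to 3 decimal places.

Since the prior is uniform, the posterior is proportional to the likelihood:
  Sp. rubra: 0.14
  Sp. lutea: 0.055
  Sp. alba: 0.068
  Sp. viridis: 0.196
  Sp. caerulea: 0.04
  Sp. nigra: 0.058
Normalizing constant = 0.557.
P(Sp. rubra | marker) = 0.14/0.557 ≈ 0.251
P(Sp. lutea | marker) = 0.055/0.557 ≈ 0.099
P(Sp. alba | marker) = 0.068/0.557 ≈ 0.122
P(Sp. viridis | marker) = 0.196/0.557 ≈ 0.352
P(Sp. caerulea | marker) = 0.04/0.557 ≈ 0.072
P(Sp. nigra | marker) = 0.058/0.557 ≈ 0.104
(Check: 0.251+0.099+0.122+0.352+0.072+0.104 = 1.000.)

Sp. rubra 0.251, Sp. lutea 0.099, Sp. alba 0.122, Sp. viridis 0.352, Sp. caerulea 0.072, Sp. nigra 0.104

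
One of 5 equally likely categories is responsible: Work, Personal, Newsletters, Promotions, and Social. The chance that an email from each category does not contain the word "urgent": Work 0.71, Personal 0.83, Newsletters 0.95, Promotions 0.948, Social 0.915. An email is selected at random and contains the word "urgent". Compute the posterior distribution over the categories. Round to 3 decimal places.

Work 0.448, Personal 0.263, Newsletters 0.077, Promotions 0.080, Social 0.131

Taking complements, P(urgent-flag | each) = Work 0.29, Personal 0.17, Newsletters 0.05, Promotions 0.052, Social 0.085.
With a uniform prior (1/5 each), posterior ∝ likelihood:
  Work: 0.29
  Personal: 0.17
  Newsletters: 0.05
  Promotions: 0.052
  Social: 0.085
Total = 0.647.
P(Work | urgent-flag) = 0.29/0.647 ≈ 0.448
P(Personal | urgent-flag) = 0.17/0.647 ≈ 0.263
P(Newsletters | urgent-flag) = 0.05/0.647 ≈ 0.077
P(Promotions | urgent-flag) = 0.052/0.647 ≈ 0.080
P(Social | urgent-flag) = 0.085/0.647 ≈ 0.131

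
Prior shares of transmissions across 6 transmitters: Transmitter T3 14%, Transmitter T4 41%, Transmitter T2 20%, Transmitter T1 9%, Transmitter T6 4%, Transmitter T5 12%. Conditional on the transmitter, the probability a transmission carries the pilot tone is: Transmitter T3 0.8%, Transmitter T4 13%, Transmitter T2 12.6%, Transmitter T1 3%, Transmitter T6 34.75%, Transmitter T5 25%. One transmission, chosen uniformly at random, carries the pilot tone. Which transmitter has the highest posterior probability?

Transmitter T4

Unnormalized posteriors (prior × likelihood):
  Transmitter T3: 0.14 × 0.008 = 0.00112
  Transmitter T4: 0.41 × 0.13 = 0.0533
  Transmitter T2: 0.2 × 0.126 = 0.0252
  Transmitter T1: 0.09 × 0.03 = 0.0027
  Transmitter T6: 0.04 × 0.3475 = 0.0139
  Transmitter T5: 0.12 × 0.25 = 0.03
Total = 0.12622.
Largest term belongs to Transmitter T4, so Transmitter T4 is most probable.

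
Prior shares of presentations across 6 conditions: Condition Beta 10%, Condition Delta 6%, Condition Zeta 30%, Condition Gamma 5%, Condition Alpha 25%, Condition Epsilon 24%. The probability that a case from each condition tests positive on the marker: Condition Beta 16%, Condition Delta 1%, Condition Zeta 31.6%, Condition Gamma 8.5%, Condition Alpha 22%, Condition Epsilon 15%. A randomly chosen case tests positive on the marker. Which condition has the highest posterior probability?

Condition Zeta

Compute prior × likelihood for every hypothesis:
  Condition Beta: 0.1 × 0.16 = 0.016
  Condition Delta: 0.06 × 0.01 = 0.0006
  Condition Zeta: 0.3 × 0.316 = 0.0948
  Condition Gamma: 0.05 × 0.085 = 0.00425
  Condition Alpha: 0.25 × 0.22 = 0.055
  Condition Epsilon: 0.24 × 0.15 = 0.036
Normalizing constant = 0.20665.
Largest term belongs to Condition Zeta, so Condition Zeta is most probable.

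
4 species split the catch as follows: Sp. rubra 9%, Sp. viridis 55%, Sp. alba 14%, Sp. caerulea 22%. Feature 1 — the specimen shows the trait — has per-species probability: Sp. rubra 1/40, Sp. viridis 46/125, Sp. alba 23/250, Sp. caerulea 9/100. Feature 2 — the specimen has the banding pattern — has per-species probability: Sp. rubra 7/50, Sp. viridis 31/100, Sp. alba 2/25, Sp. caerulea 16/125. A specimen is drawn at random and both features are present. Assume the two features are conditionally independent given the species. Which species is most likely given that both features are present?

Prior × likelihood for each hypothesis:
  Sp. rubra: 0.09 × 0.025 × 0.14 = 0.000315
  Sp. viridis: 0.55 × 0.368 × 0.31 = 0.062744
  Sp. alba: 0.14 × 0.092 × 0.08 = 0.0010304
  Sp. caerulea: 0.22 × 0.09 × 0.128 = 0.0025344
Normalizing constant = 0.0666238.
Largest term belongs to Sp. viridis, so Sp. viridis is most probable.

Sp. viridis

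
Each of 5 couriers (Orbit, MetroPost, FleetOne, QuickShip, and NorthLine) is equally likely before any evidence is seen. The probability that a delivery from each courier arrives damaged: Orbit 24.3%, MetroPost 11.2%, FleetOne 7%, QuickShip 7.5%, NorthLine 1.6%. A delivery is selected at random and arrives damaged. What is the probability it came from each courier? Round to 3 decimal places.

Orbit 0.471, MetroPost 0.217, FleetOne 0.136, QuickShip 0.145, NorthLine 0.031

Since the prior is uniform, the posterior is proportional to the likelihood:
  Orbit: 0.243
  MetroPost: 0.112
  FleetOne: 0.07
  QuickShip: 0.075
  NorthLine: 0.016
Normalizing constant = 0.516.
P(Orbit | damaged) = 0.243/0.516 ≈ 0.471
P(MetroPost | damaged) = 0.112/0.516 ≈ 0.217
P(FleetOne | damaged) = 0.07/0.516 ≈ 0.136
P(QuickShip | damaged) = 0.075/0.516 ≈ 0.145
P(NorthLine | damaged) = 0.016/0.516 ≈ 0.031
(Check: 0.471+0.217+0.136+0.145+0.031 = 1.000.)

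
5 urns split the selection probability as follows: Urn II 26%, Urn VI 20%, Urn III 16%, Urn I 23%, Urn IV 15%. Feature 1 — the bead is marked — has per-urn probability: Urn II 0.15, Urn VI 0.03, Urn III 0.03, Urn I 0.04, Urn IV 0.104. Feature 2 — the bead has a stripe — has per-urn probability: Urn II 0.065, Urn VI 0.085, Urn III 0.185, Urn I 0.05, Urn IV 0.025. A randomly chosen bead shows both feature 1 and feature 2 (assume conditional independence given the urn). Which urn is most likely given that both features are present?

Urn II

By Bayes' rule, posterior ∝ prior × likelihood:
  Urn II: 0.26 × 0.15 × 0.065 = 0.002535
  Urn VI: 0.2 × 0.03 × 0.085 = 0.00051
  Urn III: 0.16 × 0.03 × 0.185 = 0.000888
  Urn I: 0.23 × 0.04 × 0.05 = 0.00046
  Urn IV: 0.15 × 0.104 × 0.025 = 0.00039
Total = 0.004783.
Largest term belongs to Urn II, so Urn II is most probable.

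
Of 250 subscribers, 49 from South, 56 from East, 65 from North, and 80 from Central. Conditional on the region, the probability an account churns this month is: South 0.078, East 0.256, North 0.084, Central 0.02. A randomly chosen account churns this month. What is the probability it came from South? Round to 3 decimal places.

By Bayes' rule, posterior ∝ prior × likelihood:
  South: 0.196 × 0.078 = 0.015288
  East: 0.224 × 0.256 = 0.057344
  North: 0.26 × 0.084 = 0.02184
  Central: 0.32 × 0.02 = 0.0064
Total = 0.100872.
P(South | evidence) = 0.015288 / 0.100872 ≈ 0.152.

0.152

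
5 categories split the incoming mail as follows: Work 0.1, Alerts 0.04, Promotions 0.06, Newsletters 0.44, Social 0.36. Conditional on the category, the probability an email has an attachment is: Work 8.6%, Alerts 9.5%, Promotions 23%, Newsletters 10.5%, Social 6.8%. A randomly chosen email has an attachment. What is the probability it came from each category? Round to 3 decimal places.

Work 0.089, Alerts 0.039, Promotions 0.142, Newsletters 0.477, Social 0.253

Compute prior × likelihood for every hypothesis:
  Work: 0.1 × 0.086 = 0.0086
  Alerts: 0.04 × 0.095 = 0.0038
  Promotions: 0.06 × 0.23 = 0.0138
  Newsletters: 0.44 × 0.105 = 0.0462
  Social: 0.36 × 0.068 = 0.02448
Sum = 0.09688.
P(Work | attachment) = 0.0086/0.09688 ≈ 0.089
P(Alerts | attachment) = 0.0038/0.09688 ≈ 0.039
P(Promotions | attachment) = 0.0138/0.09688 ≈ 0.142
P(Newsletters | attachment) = 0.0462/0.09688 ≈ 0.477
P(Social | attachment) = 0.02448/0.09688 ≈ 0.253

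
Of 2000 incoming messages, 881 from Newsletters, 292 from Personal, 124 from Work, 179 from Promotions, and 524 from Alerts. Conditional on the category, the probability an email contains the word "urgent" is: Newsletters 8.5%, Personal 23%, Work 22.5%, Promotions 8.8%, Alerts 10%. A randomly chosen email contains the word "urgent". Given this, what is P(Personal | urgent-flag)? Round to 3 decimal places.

0.282

Unnormalized posteriors (prior × likelihood):
  Newsletters: 0.4405 × 0.085 = 0.0374425
  Personal: 0.146 × 0.23 = 0.03358
  Work: 0.062 × 0.225 = 0.01395
  Promotions: 0.0895 × 0.088 = 0.007876
  Alerts: 0.262 × 0.1 = 0.0262
Normalizing constant = 0.1190485.
P(Personal | evidence) = 0.03358 / 0.1190485 ≈ 0.282.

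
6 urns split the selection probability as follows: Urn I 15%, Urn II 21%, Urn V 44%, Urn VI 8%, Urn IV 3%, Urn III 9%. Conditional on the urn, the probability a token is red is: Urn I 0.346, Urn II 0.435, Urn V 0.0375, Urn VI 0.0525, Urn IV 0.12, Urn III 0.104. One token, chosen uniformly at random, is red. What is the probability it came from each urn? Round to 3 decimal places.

Prior × likelihood for each hypothesis:
  Urn I: 0.15 × 0.346 = 0.0519
  Urn II: 0.21 × 0.435 = 0.09135
  Urn V: 0.44 × 0.0375 = 0.0165
  Urn VI: 0.08 × 0.0525 = 0.0042
  Urn IV: 0.03 × 0.12 = 0.0036
  Urn III: 0.09 × 0.104 = 0.00936
Total = 0.17691.
P(Urn I | red) = 0.0519/0.17691 ≈ 0.293
P(Urn II | red) = 0.09135/0.17691 ≈ 0.516
P(Urn V | red) = 0.0165/0.17691 ≈ 0.093
P(Urn VI | red) = 0.0042/0.17691 ≈ 0.024
P(Urn IV | red) = 0.0036/0.17691 ≈ 0.020
P(Urn III | red) = 0.00936/0.17691 ≈ 0.053

Urn I 0.293, Urn II 0.516, Urn V 0.093, Urn VI 0.024, Urn IV 0.020, Urn III 0.053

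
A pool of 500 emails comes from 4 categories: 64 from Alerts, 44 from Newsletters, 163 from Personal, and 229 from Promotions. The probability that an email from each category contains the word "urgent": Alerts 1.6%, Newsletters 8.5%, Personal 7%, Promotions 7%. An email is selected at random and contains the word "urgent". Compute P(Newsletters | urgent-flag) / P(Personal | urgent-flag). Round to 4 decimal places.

By Bayes' rule, posterior ∝ prior × likelihood:
  Alerts: 0.128 × 0.016 = 0.002048
  Newsletters: 0.088 × 0.085 = 0.00748
  Personal: 0.326 × 0.07 = 0.02282
  Promotions: 0.458 × 0.07 = 0.03206
Sum = 0.064408.
The ratio is 0.00748 / 0.02282 (the normalizer cancels) = 0.3278.

0.3278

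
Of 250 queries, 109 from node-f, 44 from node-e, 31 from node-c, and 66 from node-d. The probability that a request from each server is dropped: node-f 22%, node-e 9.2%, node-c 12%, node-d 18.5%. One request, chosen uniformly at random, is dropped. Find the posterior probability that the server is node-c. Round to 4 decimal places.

0.0846

Unnormalized posteriors (prior × likelihood):
  node-f: 0.436 × 0.22 = 0.09592
  node-e: 0.176 × 0.092 = 0.016192
  node-c: 0.124 × 0.12 = 0.01488
  node-d: 0.264 × 0.185 = 0.04884
Sum = 0.175832.
P(node-c | evidence) = 0.01488 / 0.175832 ≈ 0.0846.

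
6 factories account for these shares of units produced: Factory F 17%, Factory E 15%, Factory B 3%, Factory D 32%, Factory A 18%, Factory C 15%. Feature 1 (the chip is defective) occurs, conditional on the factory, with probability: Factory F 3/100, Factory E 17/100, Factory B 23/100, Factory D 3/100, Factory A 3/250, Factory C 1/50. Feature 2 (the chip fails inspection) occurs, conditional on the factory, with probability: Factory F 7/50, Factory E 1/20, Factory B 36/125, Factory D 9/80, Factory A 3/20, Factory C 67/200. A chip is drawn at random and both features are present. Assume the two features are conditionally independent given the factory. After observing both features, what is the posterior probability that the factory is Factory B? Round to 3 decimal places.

By Bayes' rule, posterior ∝ prior × likelihood:
  Factory F: 0.17 × 0.03 × 0.14 = 0.000714
  Factory E: 0.15 × 0.17 × 0.05 = 0.001275
  Factory B: 0.03 × 0.23 × 0.288 = 0.0019872
  Factory D: 0.32 × 0.03 × 0.1125 = 0.00108
  Factory A: 0.18 × 0.012 × 0.15 = 0.000324
  Factory C: 0.15 × 0.02 × 0.335 = 0.001005
Total = 0.0063852.
P(Factory B | evidence) = 0.0019872 / 0.0063852 ≈ 0.311.

0.311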